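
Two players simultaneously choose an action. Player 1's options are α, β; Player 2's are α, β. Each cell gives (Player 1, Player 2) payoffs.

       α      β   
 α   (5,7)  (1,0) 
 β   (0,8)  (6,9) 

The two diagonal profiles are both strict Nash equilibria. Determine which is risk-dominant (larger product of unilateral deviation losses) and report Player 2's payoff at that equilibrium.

At both α: Player 1 loses 5 − 0 = 5 by deviating; Player 2 loses 7 − 0 = 7. Product = 5·7 = 35.
At both β: Player 1 loses 6 − 1 = 5 by deviating; Player 2 loses 9 − 8 = 1. Product = 5·1 = 5.
35 > 5, so both α is risk-dominant. Player 2's payoff there is 7.

7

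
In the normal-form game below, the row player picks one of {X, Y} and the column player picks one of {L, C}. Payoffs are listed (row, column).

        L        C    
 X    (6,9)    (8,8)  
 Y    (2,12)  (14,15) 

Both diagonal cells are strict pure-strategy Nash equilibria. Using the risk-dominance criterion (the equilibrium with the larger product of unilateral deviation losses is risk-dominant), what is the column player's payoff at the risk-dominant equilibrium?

15

At (X, L): the row player loses 6 − 2 = 4 by deviating; the column player loses 9 − 8 = 1. Product = 4·1 = 4.
At (Y, C): the row player loses 14 − 8 = 6 by deviating; the column player loses 15 − 12 = 3. Product = 6·3 = 18.
18 > 4, so (Y, C) is risk-dominant. The column player's payoff there is 15.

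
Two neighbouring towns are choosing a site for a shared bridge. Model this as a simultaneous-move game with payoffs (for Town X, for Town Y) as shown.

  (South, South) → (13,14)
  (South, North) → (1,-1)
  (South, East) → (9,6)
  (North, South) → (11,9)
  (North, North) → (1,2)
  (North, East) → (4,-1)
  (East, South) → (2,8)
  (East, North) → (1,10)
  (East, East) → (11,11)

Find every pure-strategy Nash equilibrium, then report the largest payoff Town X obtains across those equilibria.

13

Both South is a pure NE (Town X: 13 ≥ 11; Town Y: 14 ≥ 6). Town X gets 13.
Both East is a pure NE (Town X: 11 ≥ 9; Town Y: 11 ≥ 10). Town X gets 11.
Every other cell has a profitable deviation for at least one player. Highest of {13, 11} is 13.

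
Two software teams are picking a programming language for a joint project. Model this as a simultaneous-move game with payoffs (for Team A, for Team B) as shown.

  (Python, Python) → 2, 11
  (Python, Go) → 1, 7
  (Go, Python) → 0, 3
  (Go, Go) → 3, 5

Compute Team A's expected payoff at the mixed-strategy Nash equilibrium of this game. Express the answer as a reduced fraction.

Team B mixes with probability q on Python, chosen so Team A is indifferent: 2q + 1(1−q) = 0q + 3(1−q) gives q = 1/2.
Team A's expected payoff (from either row, since indifferent) is 2·1/2 + 1·1/2 = 3/2.

3/2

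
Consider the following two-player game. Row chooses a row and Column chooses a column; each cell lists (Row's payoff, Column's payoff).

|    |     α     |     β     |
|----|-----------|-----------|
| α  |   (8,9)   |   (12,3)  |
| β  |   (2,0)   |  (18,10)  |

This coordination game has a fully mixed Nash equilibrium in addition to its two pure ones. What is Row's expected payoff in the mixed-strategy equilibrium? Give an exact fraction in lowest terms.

10

Column mixes with probability q on α, chosen so Row is indifferent: 8q + 12(1−q) = 2q + 18(1−q) gives q = 1/2.
Row's expected payoff (from either row, since indifferent) is 8·1/2 + 12·1/2 = 10.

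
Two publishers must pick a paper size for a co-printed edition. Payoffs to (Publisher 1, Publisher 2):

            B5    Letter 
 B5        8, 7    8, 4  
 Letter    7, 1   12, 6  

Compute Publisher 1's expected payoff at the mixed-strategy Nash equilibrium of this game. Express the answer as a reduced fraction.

8

Publisher 2 mixes with probability q on B5, chosen so Publisher 1 is indifferent: 8q + 8(1−q) = 7q + 12(1−q) gives q = 4/5.
Publisher 1's expected payoff (from either row, since indifferent) is 8·4/5 + 8·1/5 = 8.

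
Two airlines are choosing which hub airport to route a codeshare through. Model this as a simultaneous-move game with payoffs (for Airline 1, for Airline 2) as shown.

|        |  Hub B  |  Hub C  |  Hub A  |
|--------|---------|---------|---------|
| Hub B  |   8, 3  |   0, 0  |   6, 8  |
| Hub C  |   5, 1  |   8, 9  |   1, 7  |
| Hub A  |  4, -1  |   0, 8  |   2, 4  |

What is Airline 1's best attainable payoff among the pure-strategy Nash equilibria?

(Hub B, Hub A) is a pure NE (Airline 1: 6 ≥ 2; Airline 2: 8 ≥ 3). Airline 1 gets 6.
Both Hub C is a pure NE (Airline 1: 8 ≥ 0; Airline 2: 9 ≥ 7). Airline 1 gets 8.
Every other cell has a profitable deviation for at least one player. Highest of {6, 8} is 8.

8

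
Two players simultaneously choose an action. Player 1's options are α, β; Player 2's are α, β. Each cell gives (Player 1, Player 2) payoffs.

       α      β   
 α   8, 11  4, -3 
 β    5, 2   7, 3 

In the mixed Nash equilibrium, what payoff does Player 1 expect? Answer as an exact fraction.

Player 2 mixes with probability q on α, chosen so Player 1 is indifferent: 8q + 4(1−q) = 5q + 7(1−q) gives q = 1/2.
Player 1's expected payoff (from either row, since indifferent) is 8·1/2 + 4·1/2 = 6.

6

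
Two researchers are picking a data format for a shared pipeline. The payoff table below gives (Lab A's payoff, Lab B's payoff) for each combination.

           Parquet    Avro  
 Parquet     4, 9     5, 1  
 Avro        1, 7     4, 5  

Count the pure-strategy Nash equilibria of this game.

1

Both Parquet: Lab A gets 4 (best alternative 1); Lab B gets 9 (best alternative 1). Neither deviates — NE.
Both Avro is not a NE: Lab A would switch to Parquet (5 > 4).
No other cell survives both best-response checks, so there is 1 pure NE.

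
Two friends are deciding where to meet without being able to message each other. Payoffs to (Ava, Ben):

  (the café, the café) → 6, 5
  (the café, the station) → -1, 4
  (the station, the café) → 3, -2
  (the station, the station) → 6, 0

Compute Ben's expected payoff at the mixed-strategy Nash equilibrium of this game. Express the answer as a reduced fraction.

Ava mixes with probability p on the café, chosen so Ben is indifferent: 5p + (-2)(1−p) = 4p + 0(1−p) gives p = 2/3.
Ben's expected payoff is 5·2/3 + (-2)·1/3 = 8/3.

8/3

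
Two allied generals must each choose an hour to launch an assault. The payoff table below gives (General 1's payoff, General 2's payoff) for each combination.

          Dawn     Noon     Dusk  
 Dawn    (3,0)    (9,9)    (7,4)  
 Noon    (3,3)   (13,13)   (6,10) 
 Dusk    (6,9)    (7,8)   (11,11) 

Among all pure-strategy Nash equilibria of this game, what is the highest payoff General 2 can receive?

13

Both Noon is a pure NE (General 1: 13 ≥ 9; General 2: 13 ≥ 10). General 2 gets 13.
Both Dusk is a pure NE (General 1: 11 ≥ 7; General 2: 11 ≥ 9). General 2 gets 11.
Every other cell has a profitable deviation for at least one player. Highest of {13, 11} is 13.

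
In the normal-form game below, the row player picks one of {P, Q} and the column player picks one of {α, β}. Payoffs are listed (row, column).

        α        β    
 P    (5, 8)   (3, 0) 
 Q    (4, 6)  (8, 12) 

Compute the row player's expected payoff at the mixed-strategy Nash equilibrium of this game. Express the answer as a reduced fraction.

The column player mixes with probability q on α, chosen so the row player is indifferent: 5q + 3(1−q) = 4q + 8(1−q) gives q = 5/6.
The row player's expected payoff (from either row, since indifferent) is 5·5/6 + 3·1/6 = 14/3.

14/3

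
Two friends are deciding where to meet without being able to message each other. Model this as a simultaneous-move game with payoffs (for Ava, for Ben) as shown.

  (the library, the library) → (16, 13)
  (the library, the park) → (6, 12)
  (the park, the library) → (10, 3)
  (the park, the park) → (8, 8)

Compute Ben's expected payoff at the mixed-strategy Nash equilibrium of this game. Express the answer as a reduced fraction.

34/3

Ava mixes with probability p on the library, chosen so Ben is indifferent: 13p + 3(1−p) = 12p + 8(1−p) gives p = 5/6.
Ben's expected payoff is 13·5/6 + 3·1/6 = 34/3.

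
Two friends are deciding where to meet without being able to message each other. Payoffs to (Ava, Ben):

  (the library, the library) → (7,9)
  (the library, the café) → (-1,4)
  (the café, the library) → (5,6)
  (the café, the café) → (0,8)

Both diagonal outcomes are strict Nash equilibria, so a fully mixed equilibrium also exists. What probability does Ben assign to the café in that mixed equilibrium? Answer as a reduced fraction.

Ben's mix q on the library must make Ava indifferent between the library and the café.
Ava's payoff from the library: 7q + (-1)(1−q). From the café: 5q + 0(1−q).
Set equal: 2q = 1(1−q) → q = 1/3.
Probability on the café is 1 − 1/3 = 2/3.

2/3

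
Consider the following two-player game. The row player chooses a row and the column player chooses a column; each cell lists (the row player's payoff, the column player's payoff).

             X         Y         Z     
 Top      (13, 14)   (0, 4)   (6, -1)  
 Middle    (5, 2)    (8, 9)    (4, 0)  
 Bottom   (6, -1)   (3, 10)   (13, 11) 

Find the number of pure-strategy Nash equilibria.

(Top, X): the row player gets 13 (best alternative 6); the column player gets 14 (best alternative 4). Neither deviates — NE.
(Middle, Y): the row player gets 8 (best alternative 3); the column player gets 9 (best alternative 2). Neither deviates — NE.
(Bottom, Z): the row player gets 13 (best alternative 6); the column player gets 11 (best alternative 10). Neither deviates — NE.
(Bottom, X) is not a NE: the row player would switch to Top (13 > 6).
No other cell survives both best-response checks, so there are 3 pure NE.

3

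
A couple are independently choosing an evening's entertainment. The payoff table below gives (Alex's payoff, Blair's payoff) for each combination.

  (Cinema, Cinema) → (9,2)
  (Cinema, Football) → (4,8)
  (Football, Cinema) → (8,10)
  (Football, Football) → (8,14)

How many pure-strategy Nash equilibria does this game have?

Both Football: Alex gets 8 (best alternative 4); Blair gets 14 (best alternative 10). Neither deviates — NE.
Both Cinema is not a NE: Blair would switch to Football (8 > 2).
No other cell survives both best-response checks, so there is 1 pure NE.

1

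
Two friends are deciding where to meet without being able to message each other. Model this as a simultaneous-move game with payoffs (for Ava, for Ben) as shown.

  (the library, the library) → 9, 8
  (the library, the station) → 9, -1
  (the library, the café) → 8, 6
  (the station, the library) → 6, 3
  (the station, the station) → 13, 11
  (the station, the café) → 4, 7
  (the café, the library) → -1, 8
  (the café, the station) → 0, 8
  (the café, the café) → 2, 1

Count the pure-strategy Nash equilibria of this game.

Both the library: Ava gets 9 (best alternative 6); Ben gets 8 (best alternative 6). Neither deviates — NE.
Both the station: Ava gets 13 (best alternative 9); Ben gets 11 (best alternative 7). Neither deviates — NE.
Both the café is not a NE: Ava would switch to the library (8 > 2).
No other cell survives both best-response checks, so there are 2 pure NE.

2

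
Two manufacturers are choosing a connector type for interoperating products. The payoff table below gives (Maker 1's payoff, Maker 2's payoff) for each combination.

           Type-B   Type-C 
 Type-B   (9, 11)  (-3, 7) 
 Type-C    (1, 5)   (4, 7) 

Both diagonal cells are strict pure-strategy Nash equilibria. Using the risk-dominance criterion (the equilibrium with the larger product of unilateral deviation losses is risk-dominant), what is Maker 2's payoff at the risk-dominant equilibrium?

At both Type-B: Maker 1 loses 9 − 1 = 8 by deviating; Maker 2 loses 11 − 7 = 4. Product = 8·4 = 32.
At both Type-C: Maker 1 loses 4 − (-3) = 7 by deviating; Maker 2 loses 7 − 5 = 2. Product = 7·2 = 14.
32 > 14, so both Type-B is risk-dominant. Maker 2's payoff there is 11.

11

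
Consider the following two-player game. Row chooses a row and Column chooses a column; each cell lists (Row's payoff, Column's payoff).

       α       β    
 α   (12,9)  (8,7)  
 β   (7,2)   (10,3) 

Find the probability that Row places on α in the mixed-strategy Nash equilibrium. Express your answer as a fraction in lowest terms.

1/3

Row's mix p on α must make Column indifferent between α and β.
Column's payoff from α: 9p + 2(1−p). From β: 7p + 3(1−p).
Set equal: 2p = 1(1−p) → p = 1/3.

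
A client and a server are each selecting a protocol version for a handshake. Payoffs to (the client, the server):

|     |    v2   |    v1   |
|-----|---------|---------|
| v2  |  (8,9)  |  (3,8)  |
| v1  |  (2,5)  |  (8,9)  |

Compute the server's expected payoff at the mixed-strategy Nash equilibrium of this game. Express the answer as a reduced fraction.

The client mixes with probability p on v2, chosen so the server is indifferent: 9p + 5(1−p) = 8p + 9(1−p) gives p = 4/5.
The server's expected payoff is 9·4/5 + 5·1/5 = 41/5.

41/5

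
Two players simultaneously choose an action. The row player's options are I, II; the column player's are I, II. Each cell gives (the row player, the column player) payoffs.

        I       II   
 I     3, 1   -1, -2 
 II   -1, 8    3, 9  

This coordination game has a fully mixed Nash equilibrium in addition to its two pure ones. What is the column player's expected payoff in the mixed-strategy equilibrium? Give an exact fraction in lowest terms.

The row player mixes with probability p on I, chosen so the column player is indifferent: 1p + 8(1−p) = (-2)p + 9(1−p) gives p = 1/4.
The column player's expected payoff is 1·1/4 + 8·3/4 = 25/4.

25/4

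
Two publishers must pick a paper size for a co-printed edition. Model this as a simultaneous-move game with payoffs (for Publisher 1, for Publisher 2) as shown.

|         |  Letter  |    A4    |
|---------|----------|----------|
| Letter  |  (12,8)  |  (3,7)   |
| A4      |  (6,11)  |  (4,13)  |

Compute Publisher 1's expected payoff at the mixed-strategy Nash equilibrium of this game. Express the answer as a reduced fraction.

Publisher 2 mixes with probability q on Letter, chosen so Publisher 1 is indifferent: 12q + 3(1−q) = 6q + 4(1−q) gives q = 1/7.
Publisher 1's expected payoff (from either row, since indifferent) is 12·1/7 + 3·6/7 = 30/7.

30/7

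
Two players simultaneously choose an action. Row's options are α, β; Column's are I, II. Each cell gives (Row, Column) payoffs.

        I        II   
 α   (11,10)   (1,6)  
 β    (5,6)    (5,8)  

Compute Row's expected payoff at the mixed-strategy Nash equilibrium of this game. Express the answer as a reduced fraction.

Column mixes with probability q on I, chosen so Row is indifferent: 11q + 1(1−q) = 5q + 5(1−q) gives q = 2/5.
Row's expected payoff (from either row, since indifferent) is 11·2/5 + 1·3/5 = 5.

5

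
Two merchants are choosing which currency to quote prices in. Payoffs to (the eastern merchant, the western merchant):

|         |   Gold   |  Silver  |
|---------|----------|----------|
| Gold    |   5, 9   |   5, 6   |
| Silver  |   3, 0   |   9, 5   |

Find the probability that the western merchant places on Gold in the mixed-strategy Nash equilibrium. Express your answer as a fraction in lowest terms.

The western merchant's mix q on Gold must make the eastern merchant indifferent between Gold and Silver.
The eastern merchant's payoff from Gold: 5q + 5(1−q). From Silver: 3q + 9(1−q).
Set equal: 2q = 4(1−q) → q = 4/6 = 2/3.

2/3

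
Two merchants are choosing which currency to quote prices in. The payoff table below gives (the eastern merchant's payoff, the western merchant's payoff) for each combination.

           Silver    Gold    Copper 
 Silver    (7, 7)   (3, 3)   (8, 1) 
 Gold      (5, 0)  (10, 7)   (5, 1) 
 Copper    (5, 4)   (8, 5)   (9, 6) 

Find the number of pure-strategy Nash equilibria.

Both Silver: the eastern merchant gets 7 (best alternative 5); the western merchant gets 7 (best alternative 3). Neither deviates — NE.
Both Gold: the eastern merchant gets 10 (best alternative 8); the western merchant gets 7 (best alternative 1). Neither deviates — NE.
Both Copper: the eastern merchant gets 9 (best alternative 8); the western merchant gets 6 (best alternative 5). Neither deviates — NE.
(Gold, Copper) is not a NE: the eastern merchant would switch to Copper (9 > 5).
No other cell survives both best-response checks, so there are 3 pure NE.

3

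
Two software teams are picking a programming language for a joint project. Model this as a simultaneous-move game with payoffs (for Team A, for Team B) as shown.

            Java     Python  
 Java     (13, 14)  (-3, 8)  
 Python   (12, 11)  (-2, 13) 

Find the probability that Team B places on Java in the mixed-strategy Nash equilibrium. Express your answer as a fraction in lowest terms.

Team B's mix q on Java must make Team A indifferent between Java and Python.
Team A's payoff from Java: 13q + (-3)(1−q). From Python: 12q + (-2)(1−q).
Set equal: 1q = 1(1−q) → q = 1/2.

1/2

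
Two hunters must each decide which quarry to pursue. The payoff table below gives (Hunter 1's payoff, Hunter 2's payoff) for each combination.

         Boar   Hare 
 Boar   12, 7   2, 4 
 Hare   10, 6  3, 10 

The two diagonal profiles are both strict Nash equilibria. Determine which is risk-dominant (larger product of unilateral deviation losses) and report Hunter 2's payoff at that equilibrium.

At both Boar: Hunter 1 loses 12 − 10 = 2 by deviating; Hunter 2 loses 7 − 4 = 3. Product = 2·3 = 6.
At both Hare: Hunter 1 loses 3 − 2 = 1 by deviating; Hunter 2 loses 10 − 6 = 4. Product = 1·4 = 4.
6 > 4, so both Boar is risk-dominant. Hunter 2's payoff there is 7.

7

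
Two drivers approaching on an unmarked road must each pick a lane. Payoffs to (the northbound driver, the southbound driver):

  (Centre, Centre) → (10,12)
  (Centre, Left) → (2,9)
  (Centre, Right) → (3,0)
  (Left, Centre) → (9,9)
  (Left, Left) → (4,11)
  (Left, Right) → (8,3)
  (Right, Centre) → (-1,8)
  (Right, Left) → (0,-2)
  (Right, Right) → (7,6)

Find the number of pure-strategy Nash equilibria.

Both Centre: the northbound driver gets 10 (best alternative 9); the southbound driver gets 12 (best alternative 9). Neither deviates — NE.
Both Left: the northbound driver gets 4 (best alternative 2); the southbound driver gets 11 (best alternative 9). Neither deviates — NE.
Both Right is not a NE: the northbound driver would switch to Left (8 > 7).
No other cell survives both best-response checks, so there are 2 pure NE.

2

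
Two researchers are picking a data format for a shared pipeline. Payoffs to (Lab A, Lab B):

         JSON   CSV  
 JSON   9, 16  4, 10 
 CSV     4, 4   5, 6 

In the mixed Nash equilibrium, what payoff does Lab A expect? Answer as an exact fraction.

Lab B mixes with probability q on JSON, chosen so Lab A is indifferent: 9q + 4(1−q) = 4q + 5(1−q) gives q = 1/6.
Lab A's expected payoff (from either row, since indifferent) is 9·1/6 + 4·5/6 = 29/6.

29/6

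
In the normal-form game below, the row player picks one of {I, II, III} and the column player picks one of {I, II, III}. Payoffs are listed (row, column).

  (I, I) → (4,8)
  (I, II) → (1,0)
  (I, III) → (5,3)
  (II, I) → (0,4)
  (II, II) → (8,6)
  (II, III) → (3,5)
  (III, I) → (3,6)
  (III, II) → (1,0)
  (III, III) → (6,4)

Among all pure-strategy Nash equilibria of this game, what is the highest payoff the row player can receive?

8

Both I is a pure NE (the row player: 4 ≥ 3; the column player: 8 ≥ 3). The row player gets 4.
Both II is a pure NE (the row player: 8 ≥ 1; the column player: 6 ≥ 5). The row player gets 8.
Every other cell has a profitable deviation for at least one player. Highest of {4, 8} is 8.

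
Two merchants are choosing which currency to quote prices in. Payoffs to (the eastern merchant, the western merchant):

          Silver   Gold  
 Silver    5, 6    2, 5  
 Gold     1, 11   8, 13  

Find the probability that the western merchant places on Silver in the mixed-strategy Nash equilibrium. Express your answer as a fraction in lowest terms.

3/5

The western merchant's mix q on Silver must make the eastern merchant indifferent between Silver and Gold.
The eastern merchant's payoff from Silver: 5q + 2(1−q). From Gold: 1q + 8(1−q).
Set equal: 4q = 6(1−q) → q = 6/10 = 3/5.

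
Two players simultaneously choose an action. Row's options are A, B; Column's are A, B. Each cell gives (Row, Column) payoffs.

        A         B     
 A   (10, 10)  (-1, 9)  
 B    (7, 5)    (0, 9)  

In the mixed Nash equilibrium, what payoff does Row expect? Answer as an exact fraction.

7/4

Column mixes with probability q on A, chosen so Row is indifferent: 10q + (-1)(1−q) = 7q + 0(1−q) gives q = 1/4.
Row's expected payoff (from either row, since indifferent) is 10·1/4 + (-1)·3/4 = 7/4.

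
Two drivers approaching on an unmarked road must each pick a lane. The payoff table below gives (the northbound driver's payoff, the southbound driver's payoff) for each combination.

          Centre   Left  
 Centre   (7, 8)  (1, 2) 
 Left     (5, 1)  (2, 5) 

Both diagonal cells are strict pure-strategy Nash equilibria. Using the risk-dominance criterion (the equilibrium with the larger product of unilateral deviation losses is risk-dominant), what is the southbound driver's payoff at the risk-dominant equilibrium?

At both Centre: the northbound driver loses 7 − 5 = 2 by deviating; the southbound driver loses 8 − 2 = 6. Product = 2·6 = 12.
At both Left: the northbound driver loses 2 − 1 = 1 by deviating; the southbound driver loses 5 − 1 = 4. Product = 1·4 = 4.
12 > 4, so both Centre is risk-dominant. The southbound driver's payoff there is 8.

8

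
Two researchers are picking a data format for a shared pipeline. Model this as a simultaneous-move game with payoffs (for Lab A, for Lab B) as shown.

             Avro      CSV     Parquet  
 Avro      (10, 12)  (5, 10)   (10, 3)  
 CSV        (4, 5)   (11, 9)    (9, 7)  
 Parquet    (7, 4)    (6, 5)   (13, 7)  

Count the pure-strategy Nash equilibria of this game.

Both Avro: Lab A gets 10 (best alternative 7); Lab B gets 12 (best alternative 10). Neither deviates — NE.
Both CSV: Lab A gets 11 (best alternative 6); Lab B gets 9 (best alternative 7). Neither deviates — NE.
Both Parquet: Lab A gets 13 (best alternative 10); Lab B gets 7 (best alternative 5). Neither deviates — NE.
(Avro, CSV) is not a NE: Lab A would switch to CSV (11 > 5).
No other cell survives both best-response checks, so there are 3 pure NE.

3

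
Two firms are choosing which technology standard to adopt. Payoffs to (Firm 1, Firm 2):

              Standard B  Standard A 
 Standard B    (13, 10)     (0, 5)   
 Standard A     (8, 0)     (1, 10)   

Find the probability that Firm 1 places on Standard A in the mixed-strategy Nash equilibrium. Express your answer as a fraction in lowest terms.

Firm 1's mix p on Standard B must make Firm 2 indifferent between Standard B and Standard A.
Firm 2's payoff from Standard B: 10p + 0(1−p). From Standard A: 5p + 10(1−p).
Set equal: 5p = 10(1−p) → p = 10/15 = 2/3.
Probability on Standard A is 1 − 2/3 = 1/3.

1/3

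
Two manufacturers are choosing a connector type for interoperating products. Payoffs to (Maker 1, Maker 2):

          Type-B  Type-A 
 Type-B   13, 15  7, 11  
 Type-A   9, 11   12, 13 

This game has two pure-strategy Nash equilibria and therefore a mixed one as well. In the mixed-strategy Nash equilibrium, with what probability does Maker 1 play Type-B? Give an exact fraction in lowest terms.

Maker 1's mix p on Type-B must make Maker 2 indifferent between Type-B and Type-A.
Maker 2's payoff from Type-B: 15p + 11(1−p). From Type-A: 11p + 13(1−p).
Set equal: 4p = 2(1−p) → p = 2/6 = 1/3.

1/3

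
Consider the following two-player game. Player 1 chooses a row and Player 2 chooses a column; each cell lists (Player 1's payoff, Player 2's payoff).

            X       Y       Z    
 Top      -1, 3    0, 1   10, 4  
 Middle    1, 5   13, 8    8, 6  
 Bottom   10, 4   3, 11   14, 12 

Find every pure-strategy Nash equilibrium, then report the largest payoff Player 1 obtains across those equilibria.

14

(Middle, Y) is a pure NE (Player 1: 13 ≥ 3; Player 2: 8 ≥ 6). Player 1 gets 13.
(Bottom, Z) is a pure NE (Player 1: 14 ≥ 10; Player 2: 12 ≥ 11). Player 1 gets 14.
Every other cell has a profitable deviation for at least one player. Highest of {13, 14} is 14.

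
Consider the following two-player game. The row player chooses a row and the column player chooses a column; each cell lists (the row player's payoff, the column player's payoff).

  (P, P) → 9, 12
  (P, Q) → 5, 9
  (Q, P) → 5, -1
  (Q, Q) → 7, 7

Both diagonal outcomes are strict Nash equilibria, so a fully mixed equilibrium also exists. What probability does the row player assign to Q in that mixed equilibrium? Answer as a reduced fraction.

3/11

The row player's mix p on P must make the column player indifferent between P and Q.
The column player's payoff from P: 12p + (-1)(1−p). From Q: 9p + 7(1−p).
Set equal: 3p = 8(1−p) → p = 8/11.
Probability on Q is 1 − 8/11 = 3/11.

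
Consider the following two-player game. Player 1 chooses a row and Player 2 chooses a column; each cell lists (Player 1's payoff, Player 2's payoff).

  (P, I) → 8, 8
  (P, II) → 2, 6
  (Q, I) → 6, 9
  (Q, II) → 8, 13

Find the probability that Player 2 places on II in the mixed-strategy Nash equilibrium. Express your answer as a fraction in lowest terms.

1/4

Player 2's mix q on I must make Player 1 indifferent between P and Q.
Player 1's payoff from P: 8q + 2(1−q). From Q: 6q + 8(1−q).
Set equal: 2q = 6(1−q) → q = 6/8 = 3/4.
Probability on II is 1 − 3/4 = 1/4.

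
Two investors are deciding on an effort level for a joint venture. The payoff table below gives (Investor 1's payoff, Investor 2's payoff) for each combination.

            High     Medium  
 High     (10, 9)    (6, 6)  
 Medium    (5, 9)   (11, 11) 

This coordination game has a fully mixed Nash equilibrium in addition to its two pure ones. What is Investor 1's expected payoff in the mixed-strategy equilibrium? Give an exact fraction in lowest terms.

Investor 2 mixes with probability q on High, chosen so Investor 1 is indifferent: 10q + 6(1−q) = 5q + 11(1−q) gives q = 1/2.
Investor 1's expected payoff (from either row, since indifferent) is 10·1/2 + 6·1/2 = 8.

8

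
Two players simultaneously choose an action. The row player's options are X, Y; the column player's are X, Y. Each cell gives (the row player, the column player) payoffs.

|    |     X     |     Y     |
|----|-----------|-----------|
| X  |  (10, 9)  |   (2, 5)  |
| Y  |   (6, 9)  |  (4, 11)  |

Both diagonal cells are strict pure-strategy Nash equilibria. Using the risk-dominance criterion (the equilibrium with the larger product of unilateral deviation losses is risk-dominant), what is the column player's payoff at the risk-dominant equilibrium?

9

At both X: the row player loses 10 − 6 = 4 by deviating; the column player loses 9 − 5 = 4. Product = 4·4 = 16.
At both Y: the row player loses 4 − 2 = 2 by deviating; the column player loses 11 − 9 = 2. Product = 2·2 = 4.
16 > 4, so both X is risk-dominant. The column player's payoff there is 9.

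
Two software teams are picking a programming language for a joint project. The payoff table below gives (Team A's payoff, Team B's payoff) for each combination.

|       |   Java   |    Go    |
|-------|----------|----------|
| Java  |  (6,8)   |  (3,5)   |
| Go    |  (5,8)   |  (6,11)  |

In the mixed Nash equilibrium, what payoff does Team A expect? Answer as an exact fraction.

Team B mixes with probability q on Java, chosen so Team A is indifferent: 6q + 3(1−q) = 5q + 6(1−q) gives q = 3/4.
Team A's expected payoff (from either row, since indifferent) is 6·3/4 + 3·1/4 = 21/4.

21/4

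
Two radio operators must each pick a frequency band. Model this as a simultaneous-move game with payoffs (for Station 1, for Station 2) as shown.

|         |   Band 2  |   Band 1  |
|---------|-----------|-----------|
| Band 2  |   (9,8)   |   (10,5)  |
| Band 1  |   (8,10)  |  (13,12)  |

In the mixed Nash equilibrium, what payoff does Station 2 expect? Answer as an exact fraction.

Station 1 mixes with probability p on Band 2, chosen so Station 2 is indifferent: 8p + 10(1−p) = 5p + 12(1−p) gives p = 2/5.
Station 2's expected payoff is 8·2/5 + 10·3/5 = 46/5.

46/5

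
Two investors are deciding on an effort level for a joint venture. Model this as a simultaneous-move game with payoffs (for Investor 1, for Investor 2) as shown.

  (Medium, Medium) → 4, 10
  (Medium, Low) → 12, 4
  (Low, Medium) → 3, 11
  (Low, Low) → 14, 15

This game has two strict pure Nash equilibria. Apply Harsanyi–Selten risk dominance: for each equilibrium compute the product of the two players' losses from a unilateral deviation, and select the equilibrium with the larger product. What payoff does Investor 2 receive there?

At both Medium: Investor 1 loses 4 − 3 = 1 by deviating; Investor 2 loses 10 − 4 = 6. Product = 1·6 = 6.
At both Low: Investor 1 loses 14 − 12 = 2 by deviating; Investor 2 loses 15 − 11 = 4. Product = 2·4 = 8.
8 > 6, so both Low is risk-dominant. Investor 2's payoff there is 15.

15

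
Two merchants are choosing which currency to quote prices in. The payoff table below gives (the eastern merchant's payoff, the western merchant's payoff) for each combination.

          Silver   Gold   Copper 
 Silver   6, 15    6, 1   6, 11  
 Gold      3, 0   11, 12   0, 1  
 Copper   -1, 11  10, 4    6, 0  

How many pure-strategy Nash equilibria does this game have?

Both Silver: the eastern merchant gets 6 (best alternative 3); the western merchant gets 15 (best alternative 11). Neither deviates — NE.
Both Gold: the eastern merchant gets 11 (best alternative 10); the western merchant gets 12 (best alternative 1). Neither deviates — NE.
Both Copper is not a NE: the western merchant would switch to Silver (11 > 0).
No other cell survives both best-response checks, so there are 2 pure NE.

2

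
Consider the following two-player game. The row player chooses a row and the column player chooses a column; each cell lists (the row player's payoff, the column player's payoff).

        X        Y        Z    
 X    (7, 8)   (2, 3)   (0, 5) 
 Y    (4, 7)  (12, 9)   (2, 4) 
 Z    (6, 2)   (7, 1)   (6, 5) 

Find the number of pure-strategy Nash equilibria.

Both X: the row player gets 7 (best alternative 6); the column player gets 8 (best alternative 5). Neither deviates — NE.
Both Y: the row player gets 12 (best alternative 7); the column player gets 9 (best alternative 7). Neither deviates — NE.
Both Z: the row player gets 6 (best alternative 2); the column player gets 5 (best alternative 2). Neither deviates — NE.
(Y, Z) is not a NE: the row player would switch to Z (6 > 2).
No other cell survives both best-response checks, so there are 3 pure NE.

3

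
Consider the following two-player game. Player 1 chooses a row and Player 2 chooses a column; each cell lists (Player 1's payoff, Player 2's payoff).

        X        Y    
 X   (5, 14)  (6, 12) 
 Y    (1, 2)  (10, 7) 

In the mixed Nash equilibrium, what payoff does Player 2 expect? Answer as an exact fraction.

74/7

Player 1 mixes with probability p on X, chosen so Player 2 is indifferent: 14p + 2(1−p) = 12p + 7(1−p) gives p = 5/7.
Player 2's expected payoff is 14·5/7 + 2·2/7 = 74/7.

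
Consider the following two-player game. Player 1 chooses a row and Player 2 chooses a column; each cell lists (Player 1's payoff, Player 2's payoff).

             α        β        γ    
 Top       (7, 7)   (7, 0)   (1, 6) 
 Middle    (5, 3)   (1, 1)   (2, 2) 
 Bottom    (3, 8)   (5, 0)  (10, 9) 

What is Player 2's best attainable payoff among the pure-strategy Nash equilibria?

9

(Top, α) is a pure NE (Player 1: 7 ≥ 5; Player 2: 7 ≥ 6). Player 2 gets 7.
(Bottom, γ) is a pure NE (Player 1: 10 ≥ 2; Player 2: 9 ≥ 8). Player 2 gets 9.
Every other cell has a profitable deviation for at least one player. Highest of {7, 9} is 9.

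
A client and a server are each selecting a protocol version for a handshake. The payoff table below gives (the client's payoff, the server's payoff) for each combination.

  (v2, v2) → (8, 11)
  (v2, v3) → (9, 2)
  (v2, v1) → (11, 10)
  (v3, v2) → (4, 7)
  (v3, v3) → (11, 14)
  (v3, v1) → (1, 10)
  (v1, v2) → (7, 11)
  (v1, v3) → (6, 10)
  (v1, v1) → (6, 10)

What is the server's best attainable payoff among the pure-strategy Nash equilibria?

Both v2 is a pure NE (the client: 8 ≥ 7; the server: 11 ≥ 10). The server gets 11.
Both v3 is a pure NE (the client: 11 ≥ 9; the server: 14 ≥ 10). The server gets 14.
Every other cell has a profitable deviation for at least one player. Highest of {11, 14} is 14.

14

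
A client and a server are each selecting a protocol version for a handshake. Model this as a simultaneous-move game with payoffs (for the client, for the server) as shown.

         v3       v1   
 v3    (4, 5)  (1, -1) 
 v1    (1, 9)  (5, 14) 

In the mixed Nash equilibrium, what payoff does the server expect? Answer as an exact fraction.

79/11

The client mixes with probability p on v3, chosen so the server is indifferent: 5p + 9(1−p) = (-1)p + 14(1−p) gives p = 5/11.
The server's expected payoff is 5·5/11 + 9·6/11 = 79/11.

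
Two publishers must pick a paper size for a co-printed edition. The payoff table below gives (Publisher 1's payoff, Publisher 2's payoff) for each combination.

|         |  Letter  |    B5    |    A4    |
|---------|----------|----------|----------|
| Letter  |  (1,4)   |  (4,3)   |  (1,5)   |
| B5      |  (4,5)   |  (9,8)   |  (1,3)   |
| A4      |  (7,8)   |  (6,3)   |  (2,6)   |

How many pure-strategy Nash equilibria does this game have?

Both B5: Publisher 1 gets 9 (best alternative 6); Publisher 2 gets 8 (best alternative 5). Neither deviates — NE.
(A4, Letter): Publisher 1 gets 7 (best alternative 4); Publisher 2 gets 8 (best alternative 6). Neither deviates — NE.
Both Letter is not a NE: Publisher 1 would switch to A4 (7 > 1).
No other cell survives both best-response checks, so there are 2 pure NE.

2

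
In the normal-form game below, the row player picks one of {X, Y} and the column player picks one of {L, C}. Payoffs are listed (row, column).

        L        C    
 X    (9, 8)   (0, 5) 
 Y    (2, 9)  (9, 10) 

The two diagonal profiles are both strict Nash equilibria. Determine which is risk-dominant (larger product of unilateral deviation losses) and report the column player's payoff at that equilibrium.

8

At (X, L): the row player loses 9 − 2 = 7 by deviating; the column player loses 8 − 5 = 3. Product = 7·3 = 21.
At (Y, C): the row player loses 9 − 0 = 9 by deviating; the column player loses 10 − 9 = 1. Product = 9·1 = 9.
21 > 9, so (X, L) is risk-dominant. The column player's payoff there is 8.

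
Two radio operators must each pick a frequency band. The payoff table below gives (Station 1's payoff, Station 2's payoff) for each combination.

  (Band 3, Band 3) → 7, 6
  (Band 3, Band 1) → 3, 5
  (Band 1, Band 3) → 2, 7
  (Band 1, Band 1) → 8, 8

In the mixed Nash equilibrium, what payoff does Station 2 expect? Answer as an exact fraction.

13/2

Station 1 mixes with probability p on Band 3, chosen so Station 2 is indifferent: 6p + 7(1−p) = 5p + 8(1−p) gives p = 1/2.
Station 2's expected payoff is 6·1/2 + 7·1/2 = 13/2.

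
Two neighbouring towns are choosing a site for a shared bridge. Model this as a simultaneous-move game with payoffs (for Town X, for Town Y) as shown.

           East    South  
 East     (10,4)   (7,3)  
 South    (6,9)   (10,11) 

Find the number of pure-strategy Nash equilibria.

2

Both East: Town X gets 10 (best alternative 6); Town Y gets 4 (best alternative 3). Neither deviates — NE.
Both South: Town X gets 10 (best alternative 7); Town Y gets 11 (best alternative 9). Neither deviates — NE.
(South, East) is not a NE: Town X would switch to East (10 > 6).
No other cell survives both best-response checks, so there are 2 pure NE.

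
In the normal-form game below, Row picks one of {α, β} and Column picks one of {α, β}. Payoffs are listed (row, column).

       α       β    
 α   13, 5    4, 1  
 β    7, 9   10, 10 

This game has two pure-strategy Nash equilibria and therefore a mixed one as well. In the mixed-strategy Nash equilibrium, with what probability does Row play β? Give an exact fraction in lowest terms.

4/5

Row's mix p on α must make Column indifferent between α and β.
Column's payoff from α: 5p + 9(1−p). From β: 1p + 10(1−p).
Set equal: 4p = 1(1−p) → p = 1/5.
Probability on β is 1 − 1/5 = 4/5.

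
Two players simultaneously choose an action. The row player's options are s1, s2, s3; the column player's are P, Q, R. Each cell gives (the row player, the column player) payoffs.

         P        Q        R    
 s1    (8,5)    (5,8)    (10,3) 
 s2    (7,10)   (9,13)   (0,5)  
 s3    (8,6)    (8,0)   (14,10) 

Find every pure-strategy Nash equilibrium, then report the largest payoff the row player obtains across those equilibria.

(s2, Q) is a pure NE (the row player: 9 ≥ 8; the column player: 13 ≥ 10). The row player gets 9.
(s3, R) is a pure NE (the row player: 14 ≥ 10; the column player: 10 ≥ 6). The row player gets 14.
Every other cell has a profitable deviation for at least one player. Highest of {9, 14} is 14.

14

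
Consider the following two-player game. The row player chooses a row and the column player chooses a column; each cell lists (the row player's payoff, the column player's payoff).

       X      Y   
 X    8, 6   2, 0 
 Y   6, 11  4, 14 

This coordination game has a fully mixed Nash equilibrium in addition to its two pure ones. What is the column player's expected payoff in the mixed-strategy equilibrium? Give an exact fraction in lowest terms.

28/3

The row player mixes with probability p on X, chosen so the column player is indifferent: 6p + 11(1−p) = 0p + 14(1−p) gives p = 1/3.
The column player's expected payoff is 6·1/3 + 11·2/3 = 28/3.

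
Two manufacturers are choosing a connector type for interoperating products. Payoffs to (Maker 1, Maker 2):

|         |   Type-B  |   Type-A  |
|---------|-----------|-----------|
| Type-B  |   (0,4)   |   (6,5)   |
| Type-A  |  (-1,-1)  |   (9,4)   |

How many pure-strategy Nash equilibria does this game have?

1

Both Type-A: Maker 1 gets 9 (best alternative 6); Maker 2 gets 4 (best alternative -1). Neither deviates — NE.
Both Type-B is not a NE: Maker 2 would switch to Type-A (5 > 4).
No other cell survives both best-response checks, so there is 1 pure NE.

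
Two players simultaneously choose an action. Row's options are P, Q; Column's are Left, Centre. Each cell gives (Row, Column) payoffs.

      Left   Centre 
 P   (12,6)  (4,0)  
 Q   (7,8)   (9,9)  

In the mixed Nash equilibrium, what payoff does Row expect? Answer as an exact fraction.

Column mixes with probability q on Left, chosen so Row is indifferent: 12q + 4(1−q) = 7q + 9(1−q) gives q = 1/2.
Row's expected payoff (from either row, since indifferent) is 12·1/2 + 4·1/2 = 8.

8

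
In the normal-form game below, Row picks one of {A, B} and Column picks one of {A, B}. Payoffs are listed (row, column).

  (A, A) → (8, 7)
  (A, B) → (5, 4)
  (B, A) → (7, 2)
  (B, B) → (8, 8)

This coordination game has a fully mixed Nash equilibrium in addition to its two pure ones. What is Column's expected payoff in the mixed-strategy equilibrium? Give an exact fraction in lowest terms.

16/3

Row mixes with probability p on A, chosen so Column is indifferent: 7p + 2(1−p) = 4p + 8(1−p) gives p = 2/3.
Column's expected payoff is 7·2/3 + 2·1/3 = 16/3.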